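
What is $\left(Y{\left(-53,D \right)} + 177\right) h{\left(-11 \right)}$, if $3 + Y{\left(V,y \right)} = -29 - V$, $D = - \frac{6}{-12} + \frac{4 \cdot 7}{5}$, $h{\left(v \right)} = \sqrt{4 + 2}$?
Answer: $198 \sqrt{6} \approx 485.0$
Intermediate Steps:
$h{\left(v \right)} = \sqrt{6}$
$D = \frac{61}{10}$ ($D = \left(-6\right) \left(- \frac{1}{12}\right) + 28 \cdot \frac{1}{5} = \frac{1}{2} + \frac{28}{5} = \frac{61}{10} \approx 6.1$)
$Y{\left(V,y \right)} = -32 - V$ ($Y{\left(V,y \right)} = -3 - \left(29 + V\right) = -32 - V$)
$\left(Y{\left(-53,D \right)} + 177\right) h{\left(-11 \right)} = \left(\left(-32 - -53\right) + 177\right) \sqrt{6} = \left(\left(-32 + 53\right) + 177\right) \sqrt{6} = \left(21 + 177\right) \sqrt{6} = 198 \sqrt{6}$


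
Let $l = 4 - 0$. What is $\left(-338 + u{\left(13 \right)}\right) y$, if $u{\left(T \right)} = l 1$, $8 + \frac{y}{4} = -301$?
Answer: $412824$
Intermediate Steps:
$y = -1236$ ($y = -32 + 4 \left(-301\right) = -32 - 1204 = -1236$)
$l = 4$ ($l = 4 + 0 = 4$)
$u{\left(T \right)} = 4$ ($u{\left(T \right)} = 4 \cdot 1 = 4$)
$\left(-338 + u{\left(13 \right)}\right) y = \left(-338 + 4\right) \left(-1236\right) = \left(-334\right) \left(-1236\right) = 412824$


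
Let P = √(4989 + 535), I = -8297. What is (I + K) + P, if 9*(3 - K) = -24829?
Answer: -49817/9 + 2*√1381 ≈ -5460.9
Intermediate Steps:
K = 24856/9 (K = 3 - ⅑*(-24829) = 3 + 24829/9 = 24856/9 ≈ 2761.8)
P = 2*√1381 (P = √5524 = 2*√1381 ≈ 74.324)
(I + K) + P = (-8297 + 24856/9) + 2*√1381 = -49817/9 + 2*√1381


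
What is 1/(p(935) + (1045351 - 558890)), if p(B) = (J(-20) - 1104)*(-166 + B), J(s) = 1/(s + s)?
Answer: -40/14501369 ≈ -2.7584e-6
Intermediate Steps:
J(s) = 1/(2*s)
p(B) = 3665363/20 - 44161*B/40 (p(B) = ((½)/(-20) - 1104)*(-166 + B) = ((½)*(-1/20) - 1104)*(-166 + B) = (-1/40 - 1104)*(-166 + B) = -44161*(-166 + B)/40 = 3665363/20 - 44161*B/40)
1/(p(935) + (1045351 - 558890)) = 1/((3665363/20 - 44161/40*935) + (1045351 - 558890)) = 1/((3665363/20 - 8258107/8) + 486461) = 1/(-33959809/40 + 486461) = 1/(-14501369/40) = -40/14501369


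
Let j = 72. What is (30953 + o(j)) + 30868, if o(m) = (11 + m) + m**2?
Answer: 67088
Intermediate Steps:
o(m) = 11 + m + m**2
(30953 + o(j)) + 30868 = (30953 + (11 + 72 + 72**2)) + 30868 = (30953 + (11 + 72 + 5184)) + 30868 = (30953 + 5267) + 30868 = 36220 + 30868 = 67088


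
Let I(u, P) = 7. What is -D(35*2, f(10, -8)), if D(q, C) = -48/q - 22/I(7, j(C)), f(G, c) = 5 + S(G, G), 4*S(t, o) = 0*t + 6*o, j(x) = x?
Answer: 134/35 ≈ 3.8286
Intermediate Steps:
S(t, o) = 3*o/2 (S(t, o) = (0*t + 6*o)/4 = (0 + 6*o)/4 = (6*o)/4 = 3*o/2)
f(G, c) = 5 + 3*G/2
D(q, C) = -22/7 - 48/q (D(q, C) = -48/q - 22/7 = -22/7 - 48/q)
-D(35*2, f(10, -8)) = -(-22/7 - 48/(35*2)) = -(-22/7 - 48/70) = -(-22/7 - 48*1/70) = -(-22/7 - 24/35) = -1*(-134/35) = 134/35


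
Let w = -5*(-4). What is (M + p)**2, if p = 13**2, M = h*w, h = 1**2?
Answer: 35721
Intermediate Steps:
w = 20
h = 1
M = 20 (M = 1*20 = 20)
p = 169
(M + p)**2 = (20 + 169)**2 = 189**2 = 35721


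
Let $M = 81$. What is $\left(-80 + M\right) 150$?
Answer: $150$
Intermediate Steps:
$\left(-80 + M\right) 150 = \left(-80 + 81\right) 150 = 1 \cdot 150 = 150$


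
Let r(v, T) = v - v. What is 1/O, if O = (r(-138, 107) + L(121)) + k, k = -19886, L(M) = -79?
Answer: -1/19965 ≈ -5.0088e-5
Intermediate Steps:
r(v, T) = 0
O = -19965 (O = (0 - 79) - 19886 = -79 - 19886 = -19965)
1/O = 1/(-19965) = -1/19965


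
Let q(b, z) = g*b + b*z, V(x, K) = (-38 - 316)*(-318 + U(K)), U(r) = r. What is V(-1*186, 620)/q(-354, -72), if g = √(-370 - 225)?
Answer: -21744/5779 - 302*I*√595/5779 ≈ -3.7626 - 1.2747*I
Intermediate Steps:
g = I*√595 (g = √(-595) = I*√595 ≈ 24.393*I)
V(x, K) = 112572 - 354*K (V(x, K) = (-38 - 316)*(-318 + K) = -354*(-318 + K) = 112572 - 354*K)
q(b, z) = b*z + I*b*√595 (q(b, z) = (I*√595)*b + b*z = I*b*√595 + b*z = b*z + I*b*√595)
V(-1*186, 620)/q(-354, -72) = (112572 - 354*620)/((-354*(-72 + I*√595))) = (112572 - 219480)/(25488 - 354*I*√595) = -106908/(25488 - 354*I*√595)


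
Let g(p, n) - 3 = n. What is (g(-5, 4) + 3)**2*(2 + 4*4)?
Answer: 1800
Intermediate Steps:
g(p, n) = 3 + n
(g(-5, 4) + 3)**2*(2 + 4*4) = ((3 + 4) + 3)**2*(2 + 4*4) = (7 + 3)**2*(2 + 16) = 10**2*18 = 100*18 = 1800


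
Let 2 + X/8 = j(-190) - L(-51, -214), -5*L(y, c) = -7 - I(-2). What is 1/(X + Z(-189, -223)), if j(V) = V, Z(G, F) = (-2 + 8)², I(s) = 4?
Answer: -5/7588 ≈ -0.00065893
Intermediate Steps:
Z(G, F) = 36 (Z(G, F) = 6² = 36)
L(y, c) = 11/5 (L(y, c) = -(-7 - 1*4)/5 = -(-7 - 4)/5 = -⅕*(-11) = 11/5)
X = -7768/5 (X = -16 + 8*(-190 - 1*11/5) = -16 + 8*(-190 - 11/5) = -16 + 8*(-961/5) = -16 - 7688/5 = -7768/5 ≈ -1553.6)
1/(X + Z(-189, -223)) = 1/(-7768/5 + 36) = 1/(-7588/5) = -5/7588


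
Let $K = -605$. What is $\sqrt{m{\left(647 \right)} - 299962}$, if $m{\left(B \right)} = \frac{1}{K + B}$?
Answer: $\frac{i \sqrt{529132926}}{42} \approx 547.69 i$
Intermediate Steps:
$m{\left(B \right)} = \frac{1}{-605 + B}$
$\sqrt{m{\left(647 \right)} - 299962} = \sqrt{\frac{1}{-605 + 647} - 299962} = \sqrt{\frac{1}{42} - 299962} = \sqrt{- \frac{12598403}{42}} = \frac{i \sqrt{529132926}}{42}$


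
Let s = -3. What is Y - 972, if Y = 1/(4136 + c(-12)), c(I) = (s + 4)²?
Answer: -4021163/4137 ≈ -972.00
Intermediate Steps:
c(I) = 1 (c(I) = (-3 + 4)² = 1² = 1)
Y = 1/4137 (Y = 1/(4136 + 1) = 1/4137 ≈ 0.00024172)
Y - 972 = 1/4137 - 972 = -4021163/4137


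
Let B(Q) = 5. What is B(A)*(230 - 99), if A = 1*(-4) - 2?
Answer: 655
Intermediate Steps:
A = -6 (A = -4 - 2 = -6)
B(A)*(230 - 99) = 5*(230 - 99) = 5*131 = 655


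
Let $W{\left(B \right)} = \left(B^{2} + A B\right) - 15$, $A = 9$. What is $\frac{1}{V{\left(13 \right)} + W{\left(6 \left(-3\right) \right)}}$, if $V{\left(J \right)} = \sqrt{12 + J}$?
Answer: $\frac{1}{152} \approx 0.0065789$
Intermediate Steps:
$W{\left(B \right)} = -15 + B^{2} + 9 B$ ($W{\left(B \right)} = \left(B^{2} + 9 B\right) - 15 = -15 + B^{2} + 9 B$)
$\frac{1}{V{\left(13 \right)} + W{\left(6 \left(-3\right) \right)}} = \frac{1}{\sqrt{12 + 13} + \left(-15 + \left(6 \left(-3\right)\right)^{2} + 9 \cdot 6 \left(-3\right)\right)} = \frac{1}{\sqrt{25} + \left(-15 + \left(-18\right)^{2} + 9 \left(-18\right)\right)} = \frac{1}{5 - -147} = \frac{1}{5 + 147} = \frac{1}{152}$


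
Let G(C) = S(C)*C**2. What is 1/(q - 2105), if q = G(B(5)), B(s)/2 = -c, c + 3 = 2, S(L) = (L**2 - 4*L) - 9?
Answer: -1/2157 ≈ -0.00046361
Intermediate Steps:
S(L) = -9 + L**2 - 4*L
c = -1 (c = -3 + 2 = -1)
B(s) = 2 (B(s) = 2*(-1*(-1)) = 2*1 = 2)
G(C) = C**2*(-9 + C**2 - 4*C) (G(C) = (-9 + C**2 - 4*C)*C**2 = C**2*(-9 + C**2 - 4*C))
q = -52 (q = 2**2*(-9 + 2**2 - 4*2) = 4*(-9 + 4 - 8) = 4*(-13) = -52)
1/(q - 2105) = 1/(-52 - 2105) = 1/(-2157) = -1/2157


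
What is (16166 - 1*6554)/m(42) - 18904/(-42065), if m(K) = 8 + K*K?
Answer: 109456667/18634795 ≈ 5.8738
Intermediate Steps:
m(K) = 8 + K²
(16166 - 1*6554)/m(42) - 18904/(-42065) = (16166 - 1*6554)/(8 + 42²) - 18904/(-42065) = (16166 - 6554)/(8 + 1764) - 18904*(-1/42065) = 9612/1772 + 18904/42065 = 9612*(1/1772) + 18904/42065 = 2403/443 + 18904/42065 = 109456667/18634795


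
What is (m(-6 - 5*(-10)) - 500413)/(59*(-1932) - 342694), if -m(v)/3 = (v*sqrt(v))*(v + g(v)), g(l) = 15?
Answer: 500413/456682 + 7788*sqrt(11)/228341 ≈ 1.2089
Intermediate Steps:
m(v) = -3*v**(3/2)*(15 + v) (m(v) = -3*v*sqrt(v)*(v + 15) = -3*v**(3/2)*(15 + v))
(m(-6 - 5*(-10)) - 500413)/(59*(-1932) - 342694) = (3*(-6 - 5*(-10))**(3/2)*(-15 - (-6 - 5*(-10))) - 500413)/(59*(-1932) - 342694) = (3*(-6 + 50)**(3/2)*(-15 - (-6 + 50)) - 500413)/(-113988 - 342694) = (3*44**(3/2)*(-15 - 1*44) - 500413)/(-456682) = (3*(88*sqrt(11))*(-15 - 44) - 500413)*(-1/456682) = (3*(88*sqrt(11))*(-59) - 500413)*(-1/456682) = (-15576*sqrt(11) - 500413)*(-1/456682) = (-500413 - 15576*sqrt(11))*(-1/456682) = 500413/456682 + 7788*sqrt(11)/228341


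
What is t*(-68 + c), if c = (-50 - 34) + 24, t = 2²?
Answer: -512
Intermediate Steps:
t = 4
c = -60 (c = -84 + 24 = -60)
t*(-68 + c) = 4*(-68 - 60) = 4*(-128) = -512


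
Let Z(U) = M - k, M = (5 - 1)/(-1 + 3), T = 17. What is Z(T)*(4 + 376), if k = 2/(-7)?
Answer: 6080/7 ≈ 868.57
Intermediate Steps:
k = -2/7 (k = 2*(-⅐) = -2/7 ≈ -0.28571)
M = 2 (M = 4/2 = 4*(½) = 2)
Z(U) = 16/7 (Z(U) = 2 - 1*(-2/7) = 2 + 2/7 = 16/7)
Z(T)*(4 + 376) = 16*(4 + 376)/7 = (16/7)*380 = 6080/7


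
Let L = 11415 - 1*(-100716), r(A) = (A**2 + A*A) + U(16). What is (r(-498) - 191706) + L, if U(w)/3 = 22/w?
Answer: 3331497/8 ≈ 4.1644e+5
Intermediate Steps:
U(w) = 66/w (U(w) = 3*(22/w) = 66/w)
r(A) = 33/8 + 2*A**2 (r(A) = (A**2 + A*A) + 66/16 = (A**2 + A**2) + 66*(1/16) = 2*A**2 + 33/8 = 33/8 + 2*A**2)
L = 112131 (L = 11415 + 100716 = 112131)
(r(-498) - 191706) + L = ((33/8 + 2*(-498)**2) - 191706) + 112131 = ((33/8 + 2*248004) - 191706) + 112131 = ((33/8 + 496008) - 191706) + 112131 = (3968097/8 - 191706) + 112131 = 2434449/8 + 112131 = 3331497/8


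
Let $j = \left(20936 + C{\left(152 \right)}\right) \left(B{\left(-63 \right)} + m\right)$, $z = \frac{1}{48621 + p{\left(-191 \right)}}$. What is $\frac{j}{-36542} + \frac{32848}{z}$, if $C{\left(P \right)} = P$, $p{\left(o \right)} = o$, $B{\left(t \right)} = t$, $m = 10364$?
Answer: $\frac{29065921467696}{18271} \approx 1.5908 \cdot 10^{9}$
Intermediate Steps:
$z = \frac{1}{48430}$ ($z = \frac{1}{48621 - 191} = \frac{1}{48430} \approx 2.0648 \cdot 10^{-5}$)
$j = 217227488$ ($j = \left(20936 + 152\right) \left(-63 + 10364\right) = 21088 \cdot 10301 = 217227488$)
$\frac{j}{-36542} + \frac{32848}{z} = \frac{217227488}{-36542} + 32848 \frac{1}{\frac{1}{48430}} = 217227488 \left(- \frac{1}{36542}\right) + 32848 \cdot 48430 = - \frac{108613744}{18271} + 1590828640 = \frac{29065921467696}{18271}$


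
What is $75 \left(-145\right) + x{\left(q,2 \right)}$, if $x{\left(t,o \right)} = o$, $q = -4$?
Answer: $-10873$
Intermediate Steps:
$75 \left(-145\right) + x{\left(q,2 \right)} = 75 \left(-145\right) + 2 = -10875 + 2 = -10873$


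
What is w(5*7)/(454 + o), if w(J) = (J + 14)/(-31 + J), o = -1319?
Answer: -49/3460 ≈ -0.014162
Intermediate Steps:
w(J) = (14 + J)/(-31 + J)
w(5*7)/(454 + o) = ((14 + 5*7)/(-31 + 5*7))/(454 - 1319) = ((14 + 35)/(-31 + 35))/(-865) = (49/4)*(-1/865) = -49/3460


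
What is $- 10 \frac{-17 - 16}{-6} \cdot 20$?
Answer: $-1100$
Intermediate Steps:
$- 10 \frac{-17 - 16}{-6} \cdot 20 = - 10 \left(\left(-33\right) \left(- \frac{1}{6}\right)\right) 20 = \left(-10\right) \frac{11}{2} \cdot 20 = \left(-55\right) 20 = -1100$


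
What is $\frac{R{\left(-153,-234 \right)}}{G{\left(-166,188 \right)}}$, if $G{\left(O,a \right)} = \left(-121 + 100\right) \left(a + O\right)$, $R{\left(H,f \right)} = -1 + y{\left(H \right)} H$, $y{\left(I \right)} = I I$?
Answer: $\frac{23257}{3} \approx 7752.3$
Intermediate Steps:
$y{\left(I \right)} = I^{2}$
$R{\left(H,f \right)} = -1 + H^{3}$ ($R{\left(H,f \right)} = -1 + H^{2} H = -1 + H^{3}$)
$G{\left(O,a \right)} = - 21 O - 21 a$ ($G{\left(O,a \right)} = - 21 \left(O + a\right) = - 21 O - 21 a$)
$\frac{R{\left(-153,-234 \right)}}{G{\left(-166,188 \right)}} = \frac{-1 + \left(-153\right)^{3}}{\left(-21\right) \left(-166\right) - 3948} = \frac{-1 - 3581577}{3486 - 3948} = - \frac{3581578}{-462} = \left(-3581578\right) \left(- \frac{1}{462}\right) = \frac{23257}{3}$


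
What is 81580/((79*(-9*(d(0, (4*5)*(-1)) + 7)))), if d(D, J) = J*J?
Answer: -81580/289377 ≈ -0.28192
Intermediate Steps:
d(D, J) = J²
81580/((79*(-9*(d(0, (4*5)*(-1)) + 7)))) = 81580/((79*(-9*(((4*5)*(-1))² + 7)))) = 81580/((79*(-9*((20*(-1))² + 7)))) = 81580/((79*(-9*((-20)² + 7)))) = 81580/((79*(-9*(400 + 7)))) = 81580/((79*(-9*407))) = 81580/((79*(-3663))) = 81580/(-289377) = 81580*(-1/289377) = -81580/289377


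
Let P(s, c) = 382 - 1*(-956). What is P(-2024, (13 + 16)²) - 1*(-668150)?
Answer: 669488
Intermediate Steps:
P(s, c) = 1338 (P(s, c) = 382 + 956 = 1338)
P(-2024, (13 + 16)²) - 1*(-668150) = 1338 - 1*(-668150) = 1338 + 668150 = 669488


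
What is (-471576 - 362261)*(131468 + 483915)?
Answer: -513129114571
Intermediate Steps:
(-471576 - 362261)*(131468 + 483915) = -833837*615383 = -513129114571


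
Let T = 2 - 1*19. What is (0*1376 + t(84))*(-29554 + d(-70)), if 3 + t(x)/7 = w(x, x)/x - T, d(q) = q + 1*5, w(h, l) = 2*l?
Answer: -3317328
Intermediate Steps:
T = -17 (T = 2 - 19 = -17)
d(q) = 5 + q (d(q) = q + 5 = 5 + q)
t(x) = 112 (t(x) = -21 + 7*((2*x)/x - 1*(-17)) = -21 + 7*(2 + 17) = -21 + 7*19 = -21 + 133 = 112)
(0*1376 + t(84))*(-29554 + d(-70)) = (0*1376 + 112)*(-29554 + (5 - 70)) = (0 + 112)*(-29554 - 65) = 112*(-29619) = -3317328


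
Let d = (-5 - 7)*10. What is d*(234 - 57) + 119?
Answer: -21121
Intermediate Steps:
d = -120 (d = -12*10 = -120)
d*(234 - 57) + 119 = -120*(234 - 57) + 119 = -120*177 + 119 = -21240 + 119 = -21121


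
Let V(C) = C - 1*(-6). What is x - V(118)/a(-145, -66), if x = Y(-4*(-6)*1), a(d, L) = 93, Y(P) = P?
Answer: 68/3 ≈ 22.667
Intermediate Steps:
V(C) = 6 + C (V(C) = C + 6 = 6 + C)
x = 24 (x = -4*(-6)*1 = 24*1 = 24)
x - V(118)/a(-145, -66) = 24 - (6 + 118)/93 = 24 - 124/93 = 24 - 1*4/3 = 24 - 4/3 = 68/3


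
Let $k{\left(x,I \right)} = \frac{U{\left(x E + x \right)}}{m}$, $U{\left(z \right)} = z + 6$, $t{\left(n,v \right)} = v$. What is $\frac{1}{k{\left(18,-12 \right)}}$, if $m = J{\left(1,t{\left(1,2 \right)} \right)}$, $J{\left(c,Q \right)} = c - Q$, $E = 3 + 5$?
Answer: $- \frac{1}{168} \approx -0.0059524$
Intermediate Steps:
$E = 8$
$U{\left(z \right)} = 6 + z$
$m = -1$ ($m = 1 - 2 = -1$)
$k{\left(x,I \right)} = -6 - 9 x$ ($k{\left(x,I \right)} = \frac{6 + \left(x 8 + x\right)}{-1} = \left(6 + \left(8 x + x\right)\right) \left(-1\right) = \left(6 + 9 x\right) \left(-1\right) = -6 - 9 x$)
$\frac{1}{k{\left(18,-12 \right)}} = \frac{1}{-6 - 162} = \frac{1}{-168} = - \frac{1}{168}$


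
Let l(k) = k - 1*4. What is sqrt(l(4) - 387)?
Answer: 3*I*sqrt(43) ≈ 19.672*I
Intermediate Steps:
l(k) = -4 + k (l(k) = k - 4 = -4 + k)
sqrt(l(4) - 387) = sqrt((-4 + 4) - 387) = sqrt(0 - 387) = sqrt(-387) = 3*I*sqrt(43)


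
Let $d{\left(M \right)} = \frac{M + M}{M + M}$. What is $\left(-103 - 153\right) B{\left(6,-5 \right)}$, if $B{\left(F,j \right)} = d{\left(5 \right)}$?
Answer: $-256$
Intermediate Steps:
$d{\left(M \right)} = 1$ ($d{\left(M \right)} = \frac{2 M}{2 M} = 2 M \frac{1}{2 M} = 1$)
$B{\left(F,j \right)} = 1$
$\left(-103 - 153\right) B{\left(6,-5 \right)} = \left(-103 - 153\right) 1 = \left(-256\right) 1 = -256$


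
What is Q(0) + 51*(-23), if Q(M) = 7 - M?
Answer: -1166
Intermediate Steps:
Q(0) + 51*(-23) = (7 - 1*0) + 51*(-23) = (7 + 0) - 1173 = 7 - 1173 = -1166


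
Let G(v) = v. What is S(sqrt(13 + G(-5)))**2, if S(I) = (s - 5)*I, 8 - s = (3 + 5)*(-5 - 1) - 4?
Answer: 24200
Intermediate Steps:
s = 60 (s = 8 - ((3 + 5)*(-5 - 1) - 4) = 8 - (8*(-6) - 4) = 8 - (-48 - 4) = 8 - 1*(-52) = 8 + 52 = 60)
S(I) = 55*I (S(I) = (60 - 5)*I = 55*I)
S(sqrt(13 + G(-5)))**2 = (55*sqrt(13 - 5))**2 = (55*sqrt(8))**2 = (55*(2*sqrt(2)))**2 = (110*sqrt(2))**2 = 24200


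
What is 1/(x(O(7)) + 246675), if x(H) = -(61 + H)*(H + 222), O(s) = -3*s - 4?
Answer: 1/239583 ≈ 4.1739e-6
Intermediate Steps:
O(s) = -4 - 3*s
x(H) = -(61 + H)*(222 + H)
1/(x(O(7)) + 246675) = 1/((-13542 - (-4 - 3*7)² - 283*(-4 - 3*7)) + 246675) = 1/((-13542 - (-4 - 21)² - 283*(-4 - 21)) + 246675) = 1/((-13542 - 1*(-25)² - 283*(-25)) + 246675) = 1/((-13542 - 1*625 + 7075) + 246675) = 1/((-13542 - 625 + 7075) + 246675) = 1/(-7092 + 246675) = 1/239583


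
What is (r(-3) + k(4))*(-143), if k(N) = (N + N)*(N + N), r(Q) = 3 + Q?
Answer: -9152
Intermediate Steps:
k(N) = 4*N**2 (k(N) = (2*N)*(2*N) = 4*N**2)
(r(-3) + k(4))*(-143) = ((3 - 3) + 4*4**2)*(-143) = (0 + 4*16)*(-143) = (0 + 64)*(-143) = 64*(-143) = -9152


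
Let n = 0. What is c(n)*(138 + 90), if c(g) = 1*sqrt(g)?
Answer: 0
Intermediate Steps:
c(g) = sqrt(g)
c(n)*(138 + 90) = sqrt(0)*(138 + 90) = 0*228 = 0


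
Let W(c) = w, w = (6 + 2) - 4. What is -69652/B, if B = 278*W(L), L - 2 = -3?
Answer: -17413/278 ≈ -62.637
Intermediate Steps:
w = 4 (w = 8 - 4 = 4)
L = -1 (L = 2 - 3 = -1)
W(c) = 4
B = 1112 (B = 278*4 = 1112)
-69652/B = -69652/1112 = -69652*1/1112 = -17413/278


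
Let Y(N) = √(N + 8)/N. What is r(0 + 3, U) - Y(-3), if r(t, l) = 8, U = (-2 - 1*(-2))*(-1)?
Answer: 8 + √5/3 ≈ 8.7454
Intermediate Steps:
U = 0 (U = (-2 + 2)*(-1) = 0*(-1) = 0)
Y(N) = √(8 + N)/N
r(0 + 3, U) - Y(-3) = 8 - √(8 - 3)/(-3) = 8 - (-1)*√5/3 = 8 + √5/3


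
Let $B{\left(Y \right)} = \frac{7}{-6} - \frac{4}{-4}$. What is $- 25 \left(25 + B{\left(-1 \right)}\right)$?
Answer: $- \frac{3725}{6} \approx -620.83$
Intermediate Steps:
$B{\left(Y \right)} = - \frac{1}{6}$ ($B{\left(Y \right)} = 7 \left(- \frac{1}{6}\right) - -1 = - \frac{7}{6} + 1 = - \frac{1}{6}$)
$- 25 \left(25 + B{\left(-1 \right)}\right) = - 25 \left(25 - \frac{1}{6}\right) = \left(-25\right) \frac{149}{6} = - \frac{3725}{6}$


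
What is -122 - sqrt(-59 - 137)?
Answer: -122 - 14*I ≈ -122.0 - 14.0*I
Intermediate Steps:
-122 - sqrt(-59 - 137) = -122 - sqrt(-196) = -122 - 14*I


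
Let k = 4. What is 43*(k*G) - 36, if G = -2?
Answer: -380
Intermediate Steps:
43*(k*G) - 36 = 43*(4*(-2)) - 36 = 43*(-8) - 36 = -344 - 36 = -380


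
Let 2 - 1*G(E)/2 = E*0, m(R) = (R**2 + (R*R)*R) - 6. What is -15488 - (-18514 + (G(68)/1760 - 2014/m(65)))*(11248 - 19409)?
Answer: -243943166769671/1614360 ≈ -1.5111e+8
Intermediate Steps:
m(R) = -6 + R**2 + R**3 (m(R) = (R**2 + R**2*R) - 6 = (R**2 + R**3) - 6 = -6 + R**2 + R**3)
G(E) = 4 (G(E) = 4 - 2*E*0 = 4 - 2*0 = 4 + 0 = 4)
-15488 - (-18514 + (G(68)/1760 - 2014/m(65)))*(11248 - 19409) = -15488 - (-18514 + (4/1760 - 2014/(-6 + 65**2 + 65**3)))*(11248 - 19409) = -15488 - (-18514 + (4*(1/1760) - 2014/(-6 + 4225 + 274625)))*(-8161) = -15488 - (-18514 + (1/440 - 2014/278844))*(-8161) = -15488 - (-18514 + (1/440 - 2014*1/278844))*(-8161) = -15488 - (-18514 + (1/440 - 53/7338))*(-8161) = -15488 - (-18514 - 7991/1614360)*(-8161) = -15488 - (-29888269031)*(-8161)/1614360 = -15488 - 1*243918163561991/1614360 = -15488 - 243918163561991/1614360 = -243943166769671/1614360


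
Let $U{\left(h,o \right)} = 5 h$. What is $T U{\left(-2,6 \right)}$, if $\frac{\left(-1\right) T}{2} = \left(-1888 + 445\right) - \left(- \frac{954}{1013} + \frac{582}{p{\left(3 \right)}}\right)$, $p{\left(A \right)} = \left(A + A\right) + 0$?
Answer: $- \frac{31181320}{1013} \approx -30781.0$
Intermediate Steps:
$p{\left(A \right)} = 2 A$ ($p{\left(A \right)} = 2 A + 0 = 2 A$)
$T = \frac{3118132}{1013}$ ($T = - 2 \left(\left(-1888 + 445\right) - \left(97 - \frac{954}{1013}\right)\right) = - 2 \left(-1443 - \left(- \frac{954}{1013} + \frac{582}{6}\right)\right) = - 2 \left(-1443 + \left(\frac{954}{1013} - 97\right)\right) = - 2 \left(-1443 - \frac{97307}{1013}\right) = \left(-2\right) \left(- \frac{1559066}{1013}\right) = \frac{3118132}{1013} \approx 3078.1$)
$T U{\left(-2,6 \right)} = \frac{3118132 \cdot 5 \left(-2\right)}{1013} = \frac{3118132}{1013} \left(-10\right) = - \frac{31181320}{1013}$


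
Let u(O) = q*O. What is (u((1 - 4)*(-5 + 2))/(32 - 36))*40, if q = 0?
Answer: 0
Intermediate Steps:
u(O) = 0 (u(O) = 0*O = 0)
(u((1 - 4)*(-5 + 2))/(32 - 36))*40 = (0/(32 - 36))*40 = (0/(-4))*40 = (0*(-¼))*40 = 0*40 = 0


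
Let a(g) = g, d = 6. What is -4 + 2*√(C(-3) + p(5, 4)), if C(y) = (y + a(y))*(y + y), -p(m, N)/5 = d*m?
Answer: -4 + 2*I*√114 ≈ -4.0 + 21.354*I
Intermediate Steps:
p(m, N) = -30*m
C(y) = 4*y² (C(y) = (y + y)*(y + y) = (2*y)*(2*y) = 4*y²)
-4 + 2*√(C(-3) + p(5, 4)) = -4 + 2*√(4*(-3)² - 30*5) = -4 + 2*√(4*9 - 150) = -4 + 2*√(36 - 150) = -4 + 2*√(-114) = -4 + 2*(I*√114) = -4 + 2*I*√114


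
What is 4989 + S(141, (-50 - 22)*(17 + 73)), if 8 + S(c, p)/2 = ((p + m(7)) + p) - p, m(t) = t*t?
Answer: -7889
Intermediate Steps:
m(t) = t²
S(c, p) = 82 + 2*p (S(c, p) = -16 + 2*(((p + 7²) + p) - p) = -16 + 2*(((p + 49) + p) - p) = -16 + 2*(((49 + p) + p) - p) = -16 + 2*((49 + 2*p) - p) = -16 + 2*(49 + p) = -16 + (98 + 2*p) = 82 + 2*p)
4989 + S(141, (-50 - 22)*(17 + 73)) = 4989 + (82 + 2*((-50 - 22)*(17 + 73))) = 4989 + (82 + 2*(-72*90)) = 4989 + (82 + 2*(-6480)) = 4989 + (82 - 12960) = 4989 - 12878 = -7889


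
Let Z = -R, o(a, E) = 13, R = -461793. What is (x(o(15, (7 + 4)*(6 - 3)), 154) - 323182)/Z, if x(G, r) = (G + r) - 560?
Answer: -323575/461793 ≈ -0.70069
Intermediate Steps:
x(G, r) = -560 + G + r
Z = 461793 (Z = -1*(-461793) = 461793)
(x(o(15, (7 + 4)*(6 - 3)), 154) - 323182)/Z = ((-560 + 13 + 154) - 323182)/461793 = (-393 - 323182)*(1/461793) = -323575*1/461793 = -323575/461793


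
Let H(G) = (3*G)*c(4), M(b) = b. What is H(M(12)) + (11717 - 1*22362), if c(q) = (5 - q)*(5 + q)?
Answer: -10321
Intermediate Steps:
c(q) = (5 + q)*(5 - q)
H(G) = 27*G (H(G) = (3*G)*(25 - 1*4²) = (3*G)*(25 - 1*16) = (3*G)*(25 - 16) = (3*G)*9 = 27*G)
H(M(12)) + (11717 - 1*22362) = 27*12 + (11717 - 1*22362) = 324 + (11717 - 22362) = 324 - 10645 = -10321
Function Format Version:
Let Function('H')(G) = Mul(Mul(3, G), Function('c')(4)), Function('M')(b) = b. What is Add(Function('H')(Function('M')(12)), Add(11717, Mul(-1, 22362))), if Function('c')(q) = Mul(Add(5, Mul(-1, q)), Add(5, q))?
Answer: -10321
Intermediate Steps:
Function('c')(q) = Mul(Add(5, q), Add(5, Mul(-1, q)))
Function('H')(G) = Mul(27, G) (Function('H')(G) = Mul(Mul(3, G), Add(25, Mul(-1, Pow(4, 2)))) = Mul(Mul(3, G), Add(25, Mul(-1, 16))) = Mul(Mul(3, G), Add(25, -16)) = Mul(Mul(3, G), 9) = Mul(27, G))
Add(Function('H')(Function('M')(12)), Add(11717, Mul(-1, 22362))) = Add(Mul(27, 12), Add(11717, Mul(-1, 22362))) = Add(324, Add(11717, -22362)) = Add(324, -10645) = -10321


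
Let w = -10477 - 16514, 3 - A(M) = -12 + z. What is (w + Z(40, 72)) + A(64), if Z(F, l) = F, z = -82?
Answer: -26854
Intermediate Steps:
A(M) = 97 (A(M) = 3 - (-12 - 82) = 3 - 1*(-94) = 3 + 94 = 97)
w = -26991
(w + Z(40, 72)) + A(64) = (-26991 + 40) + 97 = -26951 + 97 = -26854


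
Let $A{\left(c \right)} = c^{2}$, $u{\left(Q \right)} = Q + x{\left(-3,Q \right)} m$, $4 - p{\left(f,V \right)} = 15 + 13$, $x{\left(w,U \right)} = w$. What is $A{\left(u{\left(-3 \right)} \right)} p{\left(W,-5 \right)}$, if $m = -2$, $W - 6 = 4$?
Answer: $-216$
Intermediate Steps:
$W = 10$ ($W = 6 + 4 = 10$)
$p{\left(f,V \right)} = -24$ ($p{\left(f,V \right)} = 4 - \left(15 + 13\right) = 4 - 28 = -24$)
$u{\left(Q \right)} = 6 + Q$ ($u{\left(Q \right)} = Q - -6 = Q + 6 = 6 + Q$)
$A{\left(u{\left(-3 \right)} \right)} p{\left(W,-5 \right)} = \left(6 - 3\right)^{2} \left(-24\right) = 3^{2} \left(-24\right) = 9 \left(-24\right) = -216$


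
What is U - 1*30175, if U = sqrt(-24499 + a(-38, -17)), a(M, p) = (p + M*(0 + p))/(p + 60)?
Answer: -30175 + 2*I*sqrt(11317901)/43 ≈ -30175.0 + 156.47*I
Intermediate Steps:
a(M, p) = (p + M*p)/(60 + p)
U = 2*I*sqrt(11317901)/43 (U = sqrt(-24499 - 17*(1 - 38)/(60 - 17)) = sqrt(-24499 - 17*(-37)/43) = sqrt(-24499 - 17*1/43*(-37)) = sqrt(-24499 + 629/43) = sqrt(-1052828/43) = 2*I*sqrt(11317901)/43 ≈ 156.47*I)
U - 1*30175 = 2*I*sqrt(11317901)/43 - 1*30175 = 2*I*sqrt(11317901)/43 - 30175 = -30175 + 2*I*sqrt(11317901)/43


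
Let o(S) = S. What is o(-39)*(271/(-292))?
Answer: 10569/292 ≈ 36.195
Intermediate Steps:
o(-39)*(271/(-292)) = -10569/(-292) = -10569*(-1)/292 = -39*(-271/292) = 10569/292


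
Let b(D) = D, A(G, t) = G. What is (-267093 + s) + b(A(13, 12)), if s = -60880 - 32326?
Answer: -360286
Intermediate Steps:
s = -93206
(-267093 + s) + b(A(13, 12)) = (-267093 - 93206) + 13 = -360299 + 13 = -360286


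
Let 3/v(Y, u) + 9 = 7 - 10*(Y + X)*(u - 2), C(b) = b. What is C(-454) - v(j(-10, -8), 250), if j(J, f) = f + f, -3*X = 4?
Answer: -58545125/128954 ≈ -454.00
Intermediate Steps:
X = -4/3 (X = -⅓*4 = -4/3 ≈ -1.3333)
j(J, f) = 2*f
v(Y, u) = 3/(-2 - 10*(-2 + u)*(-4/3 + Y)) (v(Y, u) = 3/(-9 + (7 - 10*(Y - 4/3)*(u - 2))) = 3/(-9 + (7 - 10*(-4/3 + Y)*(-2 + u))) = 3/(-9 + (7 - 10*(-2 + u)*(-4/3 + Y))) = 3/(-2 - 10*(-2 + u)*(-4/3 + Y)))
C(-454) - v(j(-10, -8), 250) = -454 - (-9)/(86 - 120*(-8) - 40*250 + 30*(2*(-8))*250) = -454 - (-9)/(86 - 60*(-16) - 10000 + 30*(-16)*250) = -454 - (-9)/(86 + 960 - 10000 - 120000) = -454 - (-9)/(-128954) = -454 - (-9)*(-1)/128954 = -454 - 1*9/128954 = -454 - 9/128954 = -58545125/128954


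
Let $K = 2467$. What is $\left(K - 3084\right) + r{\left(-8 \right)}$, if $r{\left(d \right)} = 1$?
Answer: $-616$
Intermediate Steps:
$\left(K - 3084\right) + r{\left(-8 \right)} = \left(2467 - 3084\right) + 1 = -617 + 1 = -616$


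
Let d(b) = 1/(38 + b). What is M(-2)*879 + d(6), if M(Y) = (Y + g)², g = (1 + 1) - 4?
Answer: 618817/44 ≈ 14064.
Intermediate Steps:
g = -2 (g = 2 - 4 = -2)
M(Y) = (-2 + Y)² (M(Y) = (Y - 2)² = (-2 + Y)²)
M(-2)*879 + d(6) = (-2 - 2)²*879 + 1/(38 + 6) = (-4)²*879 + 1/44 = 16*879 + 1/44 = 14064 + 1/44 = 618817/44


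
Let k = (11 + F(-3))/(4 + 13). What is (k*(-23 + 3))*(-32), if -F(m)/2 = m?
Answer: 640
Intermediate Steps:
F(m) = -2*m
k = 1 (k = (11 - 2*(-3))/(4 + 13) = (11 + 6)/17 = 17*(1/17) = 1)
(k*(-23 + 3))*(-32) = (1*(-23 + 3))*(-32) = (1*(-20))*(-32) = -20*(-32) = 640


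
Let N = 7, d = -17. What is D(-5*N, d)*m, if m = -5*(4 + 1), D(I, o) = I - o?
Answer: 450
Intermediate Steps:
m = -25 (m = -5*5 = -25)
D(-5*N, d)*m = (-5*7 - 1*(-17))*(-25) = (-35 + 17)*(-25) = -18*(-25) = 450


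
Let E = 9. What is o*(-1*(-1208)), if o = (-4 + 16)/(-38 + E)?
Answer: -14496/29 ≈ -499.86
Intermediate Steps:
o = -12/29 (o = (-4 + 16)/(-38 + 9) = 12/(-29) = 12*(-1/29) = -12/29 ≈ -0.41379)
o*(-1*(-1208)) = -(-12)*(-1208)/29 = -12/29*1208 = -14496/29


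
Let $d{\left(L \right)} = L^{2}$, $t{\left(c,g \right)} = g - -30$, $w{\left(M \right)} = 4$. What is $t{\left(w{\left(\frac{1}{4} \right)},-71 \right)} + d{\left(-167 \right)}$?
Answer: $27848$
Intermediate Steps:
$t{\left(c,g \right)} = 30 + g$ ($t{\left(c,g \right)} = g + 30 = 30 + g$)
$t{\left(w{\left(\frac{1}{4} \right)},-71 \right)} + d{\left(-167 \right)} = \left(30 - 71\right) + \left(-167\right)^{2} = -41 + 27889 = 27848$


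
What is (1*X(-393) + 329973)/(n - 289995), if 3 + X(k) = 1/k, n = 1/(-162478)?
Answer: -21069856041902/18517298391123 ≈ -1.1378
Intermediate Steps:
n = -1/162478 ≈ -6.1547e-6
X(k) = -3 + 1/k
(1*X(-393) + 329973)/(n - 289995) = (1*(-3 + 1/(-393)) + 329973)/(-1/162478 - 289995) = (1*(-3 - 1/393) + 329973)/(-47117807611/162478) = (1*(-1180/393) + 329973)*(-162478/47117807611) = (-1180/393 + 329973)*(-162478/47117807611) = (129678209/393)*(-162478/47117807611) = -21069856041902/18517298391123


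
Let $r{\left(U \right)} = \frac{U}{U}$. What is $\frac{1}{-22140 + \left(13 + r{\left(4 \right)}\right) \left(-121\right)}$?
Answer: $- \frac{1}{23834} \approx -4.1957 \cdot 10^{-5}$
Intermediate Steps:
$r{\left(U \right)} = 1$
$\frac{1}{-22140 + \left(13 + r{\left(4 \right)}\right) \left(-121\right)} = \frac{1}{-22140 + \left(13 + 1\right) \left(-121\right)} = \frac{1}{-22140 + 14 \left(-121\right)} = \frac{1}{-22140 - 1694} = \frac{1}{-23834} = - \frac{1}{23834}$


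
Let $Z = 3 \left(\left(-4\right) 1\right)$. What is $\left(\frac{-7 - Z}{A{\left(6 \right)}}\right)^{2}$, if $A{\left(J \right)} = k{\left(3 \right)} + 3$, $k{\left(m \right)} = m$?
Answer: $\frac{25}{36} \approx 0.69444$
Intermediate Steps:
$A{\left(J \right)} = 6$ ($A{\left(J \right)} = 3 + 3 = 6$)
$Z = -12$ ($Z = 3 \left(-4\right) = -12$)
$\left(\frac{-7 - Z}{A{\left(6 \right)}}\right)^{2} = \left(\frac{-7 - -12}{6}\right)^{2} = \left(\left(-7 + 12\right) \frac{1}{6}\right)^{2} = \left(5 \cdot \frac{1}{6}\right)^{2} = \left(\frac{5}{6}\right)^{2} = \frac{25}{36}$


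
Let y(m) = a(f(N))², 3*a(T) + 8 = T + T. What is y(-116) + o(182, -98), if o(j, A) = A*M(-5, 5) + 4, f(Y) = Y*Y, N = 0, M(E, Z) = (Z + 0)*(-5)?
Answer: 22150/9 ≈ 2461.1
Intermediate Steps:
M(E, Z) = -5*Z (M(E, Z) = Z*(-5) = -5*Z)
f(Y) = Y²
a(T) = -8/3 + 2*T/3 (a(T) = -8/3 + (T + T)/3 = -8/3 + (2*T)/3 = -8/3 + 2*T/3)
o(j, A) = 4 - 25*A (o(j, A) = A*(-5*5) + 4 = A*(-25) + 4 = -25*A + 4 = 4 - 25*A)
y(m) = 64/9 (y(m) = (-8/3 + (⅔)*0²)² = (-8/3 + (⅔)*0)² = (-8/3 + 0)² = (-8/3)² = 64/9)
y(-116) + o(182, -98) = 64/9 + (4 - 25*(-98)) = 64/9 + (4 + 2450) = 64/9 + 2454 = 22150/9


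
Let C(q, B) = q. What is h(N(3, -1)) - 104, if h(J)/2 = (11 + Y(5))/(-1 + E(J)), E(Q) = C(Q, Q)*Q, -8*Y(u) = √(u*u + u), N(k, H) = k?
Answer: -405/4 - √30/32 ≈ -101.42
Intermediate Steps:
Y(u) = -√(u + u²)/8 (Y(u) = -√(u*u + u)/8 = -√(u² + u)/8 = -√(u + u²)/8)
E(Q) = Q² (E(Q) = Q*Q = Q²)
h(J) = 2*(11 - √30/8)/(-1 + J²) (h(J) = 2*((11 - √5*√(1 + 5)/8)/(-1 + J²)) = 2*((11 - √30/8)/(-1 + J²)) = 2*(11 - √30/8)/(-1 + J²))
h(N(3, -1)) - 104 = (88 - √30)/(4*(-1 + 3²)) - 104 = (88 - √30)/(4*(-1 + 9)) - 104 = (¼)*(88 - √30)/8 - 104 = (¼)*(⅛)*(88 - √30) - 104 = (11/4 - √30/32) - 104 = -405/4 - √30/32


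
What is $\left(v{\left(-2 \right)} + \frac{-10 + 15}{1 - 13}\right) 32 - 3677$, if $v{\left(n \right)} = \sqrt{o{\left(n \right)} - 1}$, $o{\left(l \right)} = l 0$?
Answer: $- \frac{11071}{3} + 32 i \approx -3690.3 + 32.0 i$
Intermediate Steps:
$o{\left(l \right)} = 0$
$v{\left(n \right)} = i$ ($v{\left(n \right)} = \sqrt{0 - 1} = \sqrt{-1} = i$)
$\left(v{\left(-2 \right)} + \frac{-10 + 15}{1 - 13}\right) 32 - 3677 = \left(i + \frac{-10 + 15}{1 - 13}\right) 32 - 3677 = \left(i + \frac{5}{-12}\right) 32 - 3677 = \left(i + 5 \left(- \frac{1}{12}\right)\right) 32 - 3677 = \left(i - \frac{5}{12}\right) 32 - 3677 = \left(- \frac{5}{12} + i\right) 32 - 3677 = \left(- \frac{40}{3} + 32 i\right) - 3677 = - \frac{11071}{3} + 32 i$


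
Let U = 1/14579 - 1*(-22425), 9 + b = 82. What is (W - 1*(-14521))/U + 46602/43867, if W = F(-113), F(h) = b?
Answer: 12284592342797/7170808555946 ≈ 1.7131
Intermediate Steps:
b = 73 (b = -9 + 82 = 73)
F(h) = 73
W = 73
U = 326934076/14579 (U = 1/14579 + 22425 = 326934076/14579 ≈ 22425.)
(W - 1*(-14521))/U + 46602/43867 = (73 - 1*(-14521))/(326934076/14579) + 46602/43867 = (73 + 14521)*(14579/326934076) + 46602*(1/43867) = 14594*(14579/326934076) + 46602/43867 = 106382963/163467038 + 46602/43867 = 12284592342797/7170808555946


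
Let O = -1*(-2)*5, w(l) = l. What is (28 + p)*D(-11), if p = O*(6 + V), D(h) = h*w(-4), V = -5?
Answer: 1672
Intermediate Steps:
D(h) = -4*h (D(h) = h*(-4) = -4*h)
O = 10 (O = 2*5 = 10)
p = 10 (p = 10*(6 - 5) = 10*1 = 10)
(28 + p)*D(-11) = (28 + 10)*(-4*(-11)) = 38*44 = 1672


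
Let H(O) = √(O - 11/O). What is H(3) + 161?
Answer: 161 + I*√6/3 ≈ 161.0 + 0.8165*I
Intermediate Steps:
H(3) + 161 = √(3 - 11/3) + 161 = √(-⅔) + 161 = I*√6/3 + 161 = 161 + I*√6/3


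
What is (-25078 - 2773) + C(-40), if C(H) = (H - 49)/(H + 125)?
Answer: -2367424/85 ≈ -27852.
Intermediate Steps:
C(H) = (-49 + H)/(125 + H)
(-25078 - 2773) + C(-40) = (-25078 - 2773) + (-49 - 40)/(125 - 40) = -27851 - 89/85 = -2367424/85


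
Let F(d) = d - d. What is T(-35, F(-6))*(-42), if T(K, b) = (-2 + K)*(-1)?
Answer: -1554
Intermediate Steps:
F(d) = 0
T(K, b) = 2 - K
T(-35, F(-6))*(-42) = (2 - 1*(-35))*(-42) = (2 + 35)*(-42) = 37*(-42) = -1554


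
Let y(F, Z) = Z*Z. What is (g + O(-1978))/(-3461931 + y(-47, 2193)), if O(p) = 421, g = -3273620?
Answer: -3273199/1347318 ≈ -2.4294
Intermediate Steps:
y(F, Z) = Z**2
(g + O(-1978))/(-3461931 + y(-47, 2193)) = (-3273620 + 421)/(-3461931 + 2193**2) = -3273199/(-3461931 + 4809249) = -3273199/1347318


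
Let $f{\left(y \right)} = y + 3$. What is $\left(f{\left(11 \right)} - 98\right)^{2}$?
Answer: $7056$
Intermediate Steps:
$f{\left(y \right)} = 3 + y$
$\left(f{\left(11 \right)} - 98\right)^{2} = \left(\left(3 + 11\right) - 98\right)^{2} = \left(14 - 98\right)^{2} = \left(-84\right)^{2} = 7056$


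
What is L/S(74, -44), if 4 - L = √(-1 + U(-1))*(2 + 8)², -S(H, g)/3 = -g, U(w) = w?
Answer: -1/33 + 25*I*√2/33 ≈ -0.030303 + 1.0714*I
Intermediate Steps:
S(H, g) = 3*g (S(H, g) = -(-3)*g = 3*g)
L = 4 - 100*I*√2 (L = 4 - √(-1 - 1)*(2 + 8)² = 4 - √(-2)*10² = 4 - I*√2*100 = 4 - 100*I*√2 ≈ 4.0 - 141.42*I)
L/S(74, -44) = (4 - 100*I*√2)/((3*(-44))) = (4 - 100*I*√2)/(-132) = (4 - 100*I*√2)*(-1/132) = -1/33 + 25*I*√2/33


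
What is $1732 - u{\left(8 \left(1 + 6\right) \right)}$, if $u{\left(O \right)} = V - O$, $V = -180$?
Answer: $1968$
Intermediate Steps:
$u{\left(O \right)} = -180 - O$
$1732 - u{\left(8 \left(1 + 6\right) \right)} = 1732 - \left(-180 - 8 \left(1 + 6\right)\right) = 1732 - \left(-180 - 8 \cdot 7\right) = 1732 - \left(-180 - 56\right) = 1732 - -236 = 1732 + 236 = 1968$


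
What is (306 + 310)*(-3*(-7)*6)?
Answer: 77616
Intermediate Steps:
(306 + 310)*(-3*(-7)*6) = 616*(21*6) = 616*126 = 77616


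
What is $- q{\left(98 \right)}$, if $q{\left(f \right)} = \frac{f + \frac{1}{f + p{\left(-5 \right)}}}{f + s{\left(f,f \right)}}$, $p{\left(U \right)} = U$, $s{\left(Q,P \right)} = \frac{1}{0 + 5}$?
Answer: $- \frac{45575}{45663} \approx -0.99807$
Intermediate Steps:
$s{\left(Q,P \right)} = \frac{1}{5}$
$q{\left(f \right)} = \frac{f + \frac{1}{-5 + f}}{\frac{1}{5} + f}$ ($q{\left(f \right)} = \frac{f + \frac{1}{f - 5}}{f + \frac{1}{5}} = \frac{f + \frac{1}{-5 + f}}{\frac{1}{5} + f}$)
$- q{\left(98 \right)} = - \frac{5 \left(1 + 98^{2} - 490\right)}{-5 - 2352 + 5 \cdot 98^{2}} = - \frac{5 \left(1 + 9604 - 490\right)}{-5 - 2352 + 5 \cdot 9604} = - \frac{5 \cdot 9115}{-5 - 2352 + 48020} = - \frac{5 \cdot 9115}{45663} = \left(-1\right) \frac{45575}{45663} = - \frac{45575}{45663}$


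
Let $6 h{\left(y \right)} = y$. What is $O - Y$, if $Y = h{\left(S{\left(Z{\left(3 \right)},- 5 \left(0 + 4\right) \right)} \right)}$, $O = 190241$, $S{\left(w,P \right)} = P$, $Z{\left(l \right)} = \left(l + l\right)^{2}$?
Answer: $\frac{570733}{3} \approx 1.9024 \cdot 10^{5}$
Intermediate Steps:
$Z{\left(l \right)} = 4 l^{2}$ ($Z{\left(l \right)} = \left(2 l\right)^{2} = 4 l^{2}$)
$h{\left(y \right)} = \frac{y}{6}$
$Y = - \frac{10}{3}$ ($Y = \frac{\left(-5\right) \left(0 + 4\right)}{6} = \frac{\left(-5\right) 4}{6} = \frac{1}{6} \left(-20\right) = - \frac{10}{3} \approx -3.3333$)
$O - Y = 190241 - - \frac{10}{3} = 190241 + \frac{10}{3} = \frac{570733}{3}$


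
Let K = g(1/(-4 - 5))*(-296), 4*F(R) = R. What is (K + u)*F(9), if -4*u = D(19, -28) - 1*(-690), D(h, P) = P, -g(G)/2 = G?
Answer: -4163/8 ≈ -520.38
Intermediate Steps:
F(R) = R/4
g(G) = -2*G
K = -592/9 (K = -2/(-4 - 5)*(-296) = -2/(-9)*(-296) = -2*(-⅑)*(-296) = (2/9)*(-296) = -592/9 ≈ -65.778)
u = -331/2 (u = -(-28 - 1*(-690))/4 = -(-28 + 690)/4 = -¼*662 = -331/2 ≈ -165.50)
(K + u)*F(9) = (-592/9 - 331/2)*((¼)*9) = -4163/18*9/4 = -4163/8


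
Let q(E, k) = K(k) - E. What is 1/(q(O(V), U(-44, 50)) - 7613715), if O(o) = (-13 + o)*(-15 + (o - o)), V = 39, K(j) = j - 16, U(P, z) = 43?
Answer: -1/7613298 ≈ -1.3135e-7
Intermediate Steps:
K(j) = -16 + j
O(o) = 195 - 15*o (O(o) = (-13 + o)*(-15 + 0) = (-13 + o)*(-15) = 195 - 15*o)
q(E, k) = -16 + k - E (q(E, k) = (-16 + k) - E = -16 + k - E)
1/(q(O(V), U(-44, 50)) - 7613715) = 1/((-16 + 43 - (195 - 15*39)) - 7613715) = 1/((-16 + 43 - (195 - 585)) - 7613715) = 1/((-16 + 43 - 1*(-390)) - 7613715) = 1/((-16 + 43 + 390) - 7613715) = 1/(417 - 7613715) = 1/(-7613298) = -1/7613298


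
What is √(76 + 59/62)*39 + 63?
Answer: 63 + 39*√295802/62 ≈ 405.12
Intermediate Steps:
√(76 + 59/62)*39 + 63 = √(4771/62)*39 + 63 = (√295802/62)*39 + 63 = 39*√295802/62 + 63 = 63 + 39*√295802/62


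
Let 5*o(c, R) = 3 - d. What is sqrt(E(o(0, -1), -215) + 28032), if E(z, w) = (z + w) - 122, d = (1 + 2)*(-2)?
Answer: 2*sqrt(173105)/5 ≈ 166.42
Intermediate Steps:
d = -6 (d = 3*(-2) = -6)
o(c, R) = 9/5 (o(c, R) = (3 - 1*(-6))/5 = (3 + 6)/5 = (1/5)*9 = 9/5)
E(z, w) = -122 + w + z (E(z, w) = (w + z) - 122 = -122 + w + z)
sqrt(E(o(0, -1), -215) + 28032) = sqrt((-122 - 215 + 9/5) + 28032) = sqrt(-1676/5 + 28032) = sqrt(138484/5) = 2*sqrt(173105)/5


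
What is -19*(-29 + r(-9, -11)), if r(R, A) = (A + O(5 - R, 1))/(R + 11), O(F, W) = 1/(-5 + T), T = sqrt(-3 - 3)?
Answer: 20368/31 + 19*I*sqrt(6)/62 ≈ 657.03 + 0.75065*I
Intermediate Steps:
T = I*sqrt(6) (T = sqrt(-6) = I*sqrt(6) ≈ 2.4495*I)
O(F, W) = 1/(-5 + I*sqrt(6))
r(R, A) = (-5/31 + A - I*sqrt(6)/31)/(11 + R) (r(R, A) = (A + (-5/31 - I*sqrt(6)/31))/(R + 11) = (-5/31 + A - I*sqrt(6)/31)/(11 + R))
-19*(-29 + r(-9, -11)) = -19*(-29 + (-1 - 11*(5 - I*sqrt(6)))/((5 - I*sqrt(6))*(11 - 9))) = -19*(-29 + (-1 + (-55 + 11*I*sqrt(6)))/((5 - I*sqrt(6))*2)) = -19*(-29 + (1/2)*(-56 + 11*I*sqrt(6))/(5 - I*sqrt(6))) = -19*(-29 + (-56 + 11*I*sqrt(6))/(2*(5 - I*sqrt(6)))) = 551 - 19*(-56 + 11*I*sqrt(6))/(2*(5 - I*sqrt(6)))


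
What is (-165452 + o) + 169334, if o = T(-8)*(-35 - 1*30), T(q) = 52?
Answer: 502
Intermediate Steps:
o = -3380 (o = 52*(-35 - 1*30) = 52*(-35 - 30) = 52*(-65) = -3380)
(-165452 + o) + 169334 = (-165452 - 3380) + 169334 = -168832 + 169334 = 502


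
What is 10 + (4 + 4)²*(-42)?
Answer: -2678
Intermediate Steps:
10 + (4 + 4)²*(-42) = 10 + 8²*(-42) = 10 + 64*(-42) = 10 - 2688 = -2678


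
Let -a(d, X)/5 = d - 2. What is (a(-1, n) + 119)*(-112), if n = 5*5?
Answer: -15008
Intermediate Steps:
n = 25
a(d, X) = 10 - 5*d (a(d, X) = -5*(d - 2) = -5*(-2 + d) = 10 - 5*d)
(a(-1, n) + 119)*(-112) = ((10 - 5*(-1)) + 119)*(-112) = ((10 + 5) + 119)*(-112) = (15 + 119)*(-112) = 134*(-112) = -15008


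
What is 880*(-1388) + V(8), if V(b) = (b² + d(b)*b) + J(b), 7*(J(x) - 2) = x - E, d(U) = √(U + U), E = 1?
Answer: -1221341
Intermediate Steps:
d(U) = √2*√U (d(U) = √(2*U) = √2*√U)
J(x) = 13/7 + x/7 (J(x) = 2 + (x - 1*1)/7 = 2 + (x - 1)/7 = 2 + (-1 + x)/7 = 2 + (-⅐ + x/7) = 13/7 + x/7)
V(b) = 13/7 + b² + b/7 + √2*b^(3/2) (V(b) = (b² + (√2*√b)*b) + (13/7 + b/7) = (b² + √2*b^(3/2)) + (13/7 + b/7) = 13/7 + b² + b/7 + √2*b^(3/2))
880*(-1388) + V(8) = 880*(-1388) + (13/7 + 8² + (⅐)*8 + √2*8^(3/2)) = -1221440 + (13/7 + 64 + 8/7 + √2*(16*√2)) = -1221440 + (13/7 + 64 + 8/7 + 32) = -1221440 + 99 = -1221341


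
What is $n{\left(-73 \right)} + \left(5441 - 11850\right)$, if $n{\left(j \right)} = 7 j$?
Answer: $-6920$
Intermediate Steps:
$n{\left(-73 \right)} + \left(5441 - 11850\right) = 7 \left(-73\right) + \left(5441 - 11850\right) = -511 + \left(5441 - 11850\right) = -511 - 6409 = -6920$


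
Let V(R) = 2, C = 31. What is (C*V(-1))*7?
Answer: 434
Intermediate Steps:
(C*V(-1))*7 = (31*2)*7 = 62*7 = 434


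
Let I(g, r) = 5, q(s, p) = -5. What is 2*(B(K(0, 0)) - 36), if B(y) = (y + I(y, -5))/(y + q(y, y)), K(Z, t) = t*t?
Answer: -74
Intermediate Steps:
K(Z, t) = t**2
B(y) = (5 + y)/(-5 + y) (B(y) = (y + 5)/(y - 5) = (5 + y)/(-5 + y))
2*(B(K(0, 0)) - 36) = 2*((5 + 0**2)/(-5 + 0**2) - 36) = 2*((5 + 0)/(-5 + 0) - 36) = 2*(5/(-5) - 36) = 2*(-1/5*5 - 36) = 2*(-1 - 36) = 2*(-37) = -74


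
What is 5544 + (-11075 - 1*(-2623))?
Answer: -2908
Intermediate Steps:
5544 + (-11075 - 1*(-2623)) = 5544 + (-11075 + 2623) = 5544 - 8452 = -2908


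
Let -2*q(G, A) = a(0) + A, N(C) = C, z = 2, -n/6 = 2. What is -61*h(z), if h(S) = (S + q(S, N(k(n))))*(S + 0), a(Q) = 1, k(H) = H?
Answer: -915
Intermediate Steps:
n = -12 (n = -6*2 = -12)
q(G, A) = -½ - A/2 (q(G, A) = -(1 + A)/2 = -½ - A/2)
h(S) = S*(11/2 + S) (h(S) = (S + (-½ - ½*(-12)))*(S + 0) = (S + (-½ + 6))*S = (S + 11/2)*S = (11/2 + S)*S = S*(11/2 + S))
-61*h(z) = -61*2*(11 + 2*2)/2 = -61*2*(11 + 4)/2 = -61*2*15/2 = -61*15 = -915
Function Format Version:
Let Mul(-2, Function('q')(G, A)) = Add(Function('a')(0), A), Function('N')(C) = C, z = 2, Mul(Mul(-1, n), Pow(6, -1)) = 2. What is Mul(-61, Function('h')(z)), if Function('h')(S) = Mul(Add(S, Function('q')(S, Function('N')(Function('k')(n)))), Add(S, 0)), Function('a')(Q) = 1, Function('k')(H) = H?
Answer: -915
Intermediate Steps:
n = -12 (n = Mul(-6, 2) = -12)
Function('q')(G, A) = Add(Rational(-1, 2), Mul(Rational(-1, 2), A)) (Function('q')(G, A) = Mul(Rational(-1, 2), Add(1, A)) = Add(Rational(-1, 2), Mul(Rational(-1, 2), A)))
Function('h')(S) = Mul(S, Add(Rational(11, 2), S)) (Function('h')(S) = Mul(Add(S, Add(Rational(-1, 2), Mul(Rational(-1, 2), -12))), Add(S, 0)) = Mul(Add(S, Add(Rational(-1, 2), 6)), S) = Mul(Add(S, Rational(11, 2)), S) = Mul(Add(Rational(11, 2), S), S) = Mul(S, Add(Rational(11, 2), S)))
Mul(-61, Function('h')(z)) = Mul(-61, Mul(Rational(1, 2), 2, Add(11, Mul(2, 2)))) = Mul(-61, Mul(Rational(1, 2), 2, Add(11, 4))) = Mul(-61, Mul(Rational(1, 2), 2, 15)) = Mul(-61, 15) = -915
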